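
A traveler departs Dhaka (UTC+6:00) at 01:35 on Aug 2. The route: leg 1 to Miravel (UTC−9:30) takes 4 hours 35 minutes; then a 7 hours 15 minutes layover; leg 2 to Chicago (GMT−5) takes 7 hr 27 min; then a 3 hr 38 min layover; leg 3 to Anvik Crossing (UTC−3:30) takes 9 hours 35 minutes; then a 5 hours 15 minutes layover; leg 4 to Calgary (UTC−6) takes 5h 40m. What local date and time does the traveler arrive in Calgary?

09:00 on August 3

Convert departure to UTC: 01:35 − 6:00 = 19:35 UTC on Aug 1.
Add 4 hours and 35 minutes leg 1 → 00:10 UTC (Aug 2).
Add 7 hours and 15 minutes layover in Miravel → 07:25 UTC.
Add 7 hours 27 minutes leg 2 → 14:52 UTC.
Add 3 hours 38 minutes layover in Chicago → 18:30 UTC.
Add 9 hours and 35 minutes leg 3 → 04:05 UTC (Aug 3).
Add 5 hours and 15 minutes layover in Anvik Crossing → 09:20 UTC.
Add 5 hours and 40 minutes leg 4 → 15:00 UTC.
Calgary is UTC−6:00, so local arrival = 15:00 − 6:00 = 09:00 on Aug 3.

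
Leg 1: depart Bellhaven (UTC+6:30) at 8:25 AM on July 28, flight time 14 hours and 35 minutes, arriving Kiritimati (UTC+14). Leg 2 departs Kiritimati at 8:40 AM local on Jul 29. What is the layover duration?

2 hours 10 minutes

Convert departure to UTC: 8:25 AM − 6:30 = 1:55 AM UTC on Jul 28.
Add 14 hours and 35 minutes flight time → 4:30 PM UTC.
Kiritimati is UTC+14:00, so local arrival = 4:30 PM + 14:00 = 6:30 AM on Jul 29.
Layover = 8:40 AM − 6:30 AM = 2 hours 10 minutes.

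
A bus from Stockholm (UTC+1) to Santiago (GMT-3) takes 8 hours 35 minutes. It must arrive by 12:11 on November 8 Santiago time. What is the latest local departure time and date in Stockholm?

07:36 on Nov 8

Target arrival in UTC: 12:11 + 3:00 = 15:11 on Nov 8.
Subtract 8 hours and 35 minutes → departure 06:36 UTC on Nov 8.
Stockholm is UTC+1:00: 06:36 + 1:00 = 07:36 on Nov 8.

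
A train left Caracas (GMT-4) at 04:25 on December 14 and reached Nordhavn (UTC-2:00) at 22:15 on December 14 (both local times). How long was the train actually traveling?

15 hours 50 minutes

Departure in UTC: 04:25 + 4:00 = 08:25 on Dec 14.
Arrival in UTC: 22:15 + 2:00 = 00:15 on Dec 15.
Elapsed = 00:15 − 08:25 (+1 day) = 15 hours 50 minutes.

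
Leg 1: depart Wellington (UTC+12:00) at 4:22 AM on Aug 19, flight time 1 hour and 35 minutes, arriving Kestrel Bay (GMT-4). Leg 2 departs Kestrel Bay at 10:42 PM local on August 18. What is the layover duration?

Convert departure to UTC: 4:22 AM − 12:00 = 4:22 PM UTC on Aug 18.
Add 1 hour and 35 minutes flight time → 5:57 PM UTC.
Kestrel Bay is UTC−4:00, so local arrival = 5:57 PM − 4:00 = 1:57 PM on Aug 18.
Layover = 10:42 PM − 1:57 PM = 8 hours 45 minutes.

8 hours 45 minutes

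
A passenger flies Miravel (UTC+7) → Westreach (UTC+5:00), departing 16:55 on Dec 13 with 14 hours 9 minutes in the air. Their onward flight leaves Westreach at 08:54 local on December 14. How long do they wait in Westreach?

3 hours 50 minutes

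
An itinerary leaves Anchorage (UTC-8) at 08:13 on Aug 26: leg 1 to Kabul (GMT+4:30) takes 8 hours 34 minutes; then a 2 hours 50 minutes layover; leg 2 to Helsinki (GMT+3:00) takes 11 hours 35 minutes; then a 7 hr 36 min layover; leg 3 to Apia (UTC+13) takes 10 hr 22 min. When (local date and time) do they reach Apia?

Convert departure to UTC: 08:13 + 8:00 = 16:13 UTC on Aug 26.
Add 8 hours and 34 minutes leg 1 → 00:47 UTC (Aug 27).
Add 2 hours and 50 minutes layover in Kabul → 03:37 UTC.
Add 11 hours and 35 minutes leg 2 → 15:12 UTC.
Add 7 hours and 36 minutes layover in Helsinki → 22:48 UTC.
Add 10 hours and 22 minutes leg 3 → 09:10 UTC (Aug 28).
Apia is UTC+13:00, so local arrival = 09:10 + 13:00 = 22:10 on Aug 28.

22:10 on Aug 28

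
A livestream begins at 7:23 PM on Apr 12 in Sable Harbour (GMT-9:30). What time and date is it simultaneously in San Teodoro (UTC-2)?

San Teodoro is 7:30 ahead of Sable Harbour.
Shift by the zone difference: 7:23 PM + 7:30 = 2:53 AM on Apr 13 in San Teodoro.

2:53 AM on Apr 13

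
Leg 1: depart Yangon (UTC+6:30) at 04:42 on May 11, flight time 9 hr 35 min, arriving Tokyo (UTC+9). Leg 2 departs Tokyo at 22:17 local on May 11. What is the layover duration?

5 hours 30 minutes

Convert departure to UTC: 04:42 − 6:30 = 22:12 UTC on May 10.
Add 9 hours 35 minutes flight time → 07:47 UTC (May 11).
Tokyo is UTC+9:00, so local arrival = 07:47 + 9:00 = 16:47 on May 11.
Layover = 22:17 − 16:47 = 5 hours 30 minutes.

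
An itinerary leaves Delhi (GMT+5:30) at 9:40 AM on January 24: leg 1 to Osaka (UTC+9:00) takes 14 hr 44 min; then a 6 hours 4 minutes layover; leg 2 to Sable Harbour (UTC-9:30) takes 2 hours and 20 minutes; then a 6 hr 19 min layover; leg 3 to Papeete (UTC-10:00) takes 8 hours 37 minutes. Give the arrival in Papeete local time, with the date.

Convert departure to UTC: 9:40 AM − 5:30 = 4:10 AM UTC on Jan 24.
Add 14 hours 44 minutes leg 1 → 6:54 PM UTC.
Add 6 hours and 4 minutes layover in Osaka → 12:58 AM UTC (Jan 25).
Add 2 hours and 20 minutes leg 2 → 3:18 AM UTC.
Add 6 hours 19 minutes layover in Sable Harbour → 9:37 AM UTC.
Add 8 hours 37 minutes leg 3 → 6:14 PM UTC.
Papeete is UTC−10:00, so local arrival = 6:14 PM − 10:00 = 8:14 AM on Jan 25.

8:14 AM on January 25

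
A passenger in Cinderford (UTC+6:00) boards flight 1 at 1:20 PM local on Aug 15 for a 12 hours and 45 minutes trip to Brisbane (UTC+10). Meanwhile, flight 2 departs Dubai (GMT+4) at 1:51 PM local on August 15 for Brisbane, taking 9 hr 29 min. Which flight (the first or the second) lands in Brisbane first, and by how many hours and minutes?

the second, by 45 minutes

Flight 1 in UTC: 1:20 PM − 6:00 = 7:20 AM on Aug 15.
+12 hours 45 minutes → arrive 8:05 PM UTC on Aug 15.
Flight 2 in UTC: 1:51 PM − 4:00 = 9:51 AM on Aug 15.
+9 hours and 29 minutes → arrive 7:20 PM UTC on Aug 15.
Flight 2 lands earlier by 45 minutes.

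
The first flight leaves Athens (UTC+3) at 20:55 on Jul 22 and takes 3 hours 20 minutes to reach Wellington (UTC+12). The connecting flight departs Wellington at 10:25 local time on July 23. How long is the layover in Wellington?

Convert departure to UTC: 20:55 − 3:00 = 17:55 UTC on Jul 22.
Add 3 hours 20 minutes flight time → 21:15 UTC.
Wellington is UTC+12:00, so local arrival = 21:15 + 12:00 = 09:15 on Jul 23.
Layover = 10:25 − 09:15 = 1 hour 10 minutes.

1 hour 10 minutes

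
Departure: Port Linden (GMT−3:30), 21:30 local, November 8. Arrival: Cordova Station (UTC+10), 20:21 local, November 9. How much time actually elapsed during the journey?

Departure in UTC: 21:30 + 3:30 = 01:00 on Nov 9.
Arrival in UTC: 20:21 − 10:00 = 10:21 on Nov 9.
Elapsed = 10:21 − 01:00 = 9 hours 21 minutes.

9 hours 21 minutes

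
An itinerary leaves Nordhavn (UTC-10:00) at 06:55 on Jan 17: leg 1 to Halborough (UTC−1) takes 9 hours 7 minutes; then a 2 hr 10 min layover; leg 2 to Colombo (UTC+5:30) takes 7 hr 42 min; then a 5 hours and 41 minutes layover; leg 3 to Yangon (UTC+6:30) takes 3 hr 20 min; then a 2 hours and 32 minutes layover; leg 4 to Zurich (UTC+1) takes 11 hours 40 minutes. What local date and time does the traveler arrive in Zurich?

12:07 on January 19

Convert departure to UTC: 06:55 + 10:00 = 16:55 UTC on Jan 17.
Add 9 hours and 7 minutes leg 1 → 02:02 UTC (Jan 18).
Add 2 hours and 10 minutes layover in Halborough → 04:12 UTC.
Add 7 hours and 42 minutes leg 2 → 11:54 UTC.
Add 5 hours and 41 minutes layover in Colombo → 17:35 UTC.
Add 3 hours 20 minutes leg 3 → 20:55 UTC.
Add 2 hours and 32 minutes layover in Yangon → 23:27 UTC.
Add 11 hours and 40 minutes leg 4 → 11:07 UTC (Jan 19).
Zurich is UTC+1:00, so local arrival = 11:07 + 1:00 = 12:07 on Jan 19.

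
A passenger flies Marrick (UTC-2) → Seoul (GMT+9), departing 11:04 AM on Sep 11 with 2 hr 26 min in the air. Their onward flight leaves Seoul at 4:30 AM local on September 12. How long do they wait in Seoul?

4 hours

Convert departure to UTC: 11:04 AM + 2:00 = 1:04 PM UTC on Sep 11.
Add 2 hours 26 minutes flight time → 3:30 PM UTC.
Seoul is UTC+9:00, so local arrival = 3:30 PM + 9:00 = 12:30 AM on Sep 12.
Layover = 4:30 AM − 12:30 AM = 4 hours.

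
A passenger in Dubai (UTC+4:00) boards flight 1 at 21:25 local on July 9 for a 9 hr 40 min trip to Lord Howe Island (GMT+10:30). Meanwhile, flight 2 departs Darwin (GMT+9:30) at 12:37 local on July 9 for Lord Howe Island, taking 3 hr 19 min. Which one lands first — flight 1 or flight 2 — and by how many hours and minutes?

the second, by 20 hours 39 minutes

Flight 1 in UTC: 21:25 − 4:00 = 17:25 on Jul 9.
+9 hours 40 minutes → arrive 03:05 UTC on Jul 10.
Flight 2 in UTC: 12:37 − 9:30 = 03:07 on Jul 9.
+3 hours 19 minutes → arrive 06:26 UTC on Jul 9.
Flight 2 lands earlier by 20 hours 39 minutes.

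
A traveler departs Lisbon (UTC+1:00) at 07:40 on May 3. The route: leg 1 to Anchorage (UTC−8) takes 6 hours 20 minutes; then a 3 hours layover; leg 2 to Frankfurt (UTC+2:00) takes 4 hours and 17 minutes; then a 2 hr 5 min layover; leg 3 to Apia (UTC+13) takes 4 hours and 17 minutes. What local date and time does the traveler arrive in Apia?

Convert departure to UTC: 07:40 − 1:00 = 06:40 UTC on May 3.
Add 6 hours and 20 minutes leg 1 → 13:00 UTC.
Add 3 hours layover in Anchorage → 16:00 UTC.
Add 4 hours and 17 minutes leg 2 → 20:17 UTC.
Add 2 hours and 5 minutes layover in Frankfurt → 22:22 UTC.
Add 4 hours 17 minutes leg 3 → 02:39 UTC (May 4).
Apia is UTC+13:00, so local arrival = 02:39 + 13:00 = 15:39 on May 4.

15:39 on May 4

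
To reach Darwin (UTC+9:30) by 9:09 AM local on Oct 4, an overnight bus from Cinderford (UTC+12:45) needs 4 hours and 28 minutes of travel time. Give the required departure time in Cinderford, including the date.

Target arrival in UTC: 9:09 AM − 9:30 = 11:39 PM on Oct 3.
Subtract 4 hours 28 minutes → departure 7:11 PM UTC on Oct 3.
Cinderford is UTC+12:45: 7:11 PM + 12:45 = 7:56 AM on Oct 4.

7:56 AM on Oct 4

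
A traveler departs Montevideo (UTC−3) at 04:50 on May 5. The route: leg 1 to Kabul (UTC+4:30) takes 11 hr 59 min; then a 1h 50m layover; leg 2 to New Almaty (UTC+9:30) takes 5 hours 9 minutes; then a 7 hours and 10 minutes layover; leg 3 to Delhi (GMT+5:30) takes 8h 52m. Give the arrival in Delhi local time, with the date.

Convert departure to UTC: 04:50 + 3:00 = 07:50 UTC on May 5.
Add 11 hours 59 minutes leg 1 → 19:49 UTC.
Add 1 hour 50 minutes layover in Kabul → 21:39 UTC.
Add 5 hours and 9 minutes leg 2 → 02:48 UTC (May 6).
Add 7 hours 10 minutes layover in New Almaty → 09:58 UTC.
Add 8 hours 52 minutes leg 3 → 18:50 UTC.
Delhi is UTC+5:30, so local arrival = 18:50 + 5:30 = 00:20 on May 7.

00:20 on May 7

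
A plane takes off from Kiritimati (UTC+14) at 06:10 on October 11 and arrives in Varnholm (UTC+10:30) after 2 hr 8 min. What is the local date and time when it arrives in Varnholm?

Varnholm is 3:30 behind Kiritimati.
After 2 hours 8 minutes it is 08:18 in Kiritimati.
Shift by the zone difference: 08:18 − 3:30 = 04:48 on Oct 11 in Varnholm.

04:48 on October 11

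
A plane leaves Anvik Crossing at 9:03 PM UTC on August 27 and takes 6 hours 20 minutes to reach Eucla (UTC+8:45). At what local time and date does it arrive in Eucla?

Departure is given in UTC: 9:03 PM on Aug 27.
Add 6 hours and 20 minutes → 3:23 AM UTC (Aug 28).
Eucla is UTC+8:45: 3:23 AM + 8:45 = 12:08 PM on Aug 28.

12:08 PM on August 28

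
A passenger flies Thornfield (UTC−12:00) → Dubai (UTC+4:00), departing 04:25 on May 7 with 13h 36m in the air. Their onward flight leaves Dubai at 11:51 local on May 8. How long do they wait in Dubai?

1 hour 50 minutes

Convert departure to UTC: 04:25 + 12:00 = 16:25 UTC on May 7.
Add 13 hours 36 minutes flight time → 06:01 UTC (May 8).
Dubai is UTC+4:00, so local arrival = 06:01 + 4:00 = 10:01 on May 8.
Layover = 11:51 − 10:01 = 1 hour 50 minutes.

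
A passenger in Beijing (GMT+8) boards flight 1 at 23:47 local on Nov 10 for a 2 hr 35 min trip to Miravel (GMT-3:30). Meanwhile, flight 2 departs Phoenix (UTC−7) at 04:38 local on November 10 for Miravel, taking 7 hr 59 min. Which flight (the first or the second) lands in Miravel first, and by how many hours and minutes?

the first, by 1 hour 15 minutes

Flight 1 in UTC: 23:47 − 8:00 = 15:47 on Nov 10.
+2 hours 35 minutes → arrive 18:22 UTC on Nov 10.
Flight 2 in UTC: 04:38 + 7:00 = 11:38 on Nov 10.
+7 hours 59 minutes → arrive 19:37 UTC on Nov 10.
Flight 1 lands earlier by 1 hour 15 minutes.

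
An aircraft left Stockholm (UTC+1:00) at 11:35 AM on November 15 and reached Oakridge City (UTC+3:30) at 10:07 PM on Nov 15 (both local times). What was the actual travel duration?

8 hours 2 minutes

Oakridge City is 2:30 ahead of Stockholm.
Clock-face elapsed time (ignoring zones) is 10 hours 32 minutes.
Actual elapsed = 10 hours 32 minutes − 2:30 = 8 hours 2 minutes.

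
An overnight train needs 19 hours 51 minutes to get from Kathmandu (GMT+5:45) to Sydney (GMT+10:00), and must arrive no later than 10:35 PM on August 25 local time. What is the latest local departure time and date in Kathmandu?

10:29 PM on Aug 24

Target arrival in UTC: 10:35 PM − 10:00 = 12:35 PM on Aug 25.
Subtract 19 hours and 51 minutes → departure 4:44 PM UTC on Aug 24.
Kathmandu is UTC+5:45: 4:44 PM + 5:45 = 10:29 PM on Aug 24.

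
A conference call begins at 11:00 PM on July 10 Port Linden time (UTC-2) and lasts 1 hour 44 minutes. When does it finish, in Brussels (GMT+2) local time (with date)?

4:44 AM on July 11

Brussels is 4:00 ahead of Port Linden.
After 1 hour and 44 minutes it is 12:44 AM (Jul 11) in Port Linden.
Shift by the zone difference: 12:44 AM + 4:00 = 4:44 AM on Jul 11 in Brussels.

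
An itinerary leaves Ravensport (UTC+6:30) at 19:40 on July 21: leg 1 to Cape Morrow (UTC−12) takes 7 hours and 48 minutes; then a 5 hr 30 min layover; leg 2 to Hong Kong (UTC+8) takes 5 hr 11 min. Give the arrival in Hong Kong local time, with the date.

Convert departure to UTC: 19:40 − 6:30 = 13:10 UTC on Jul 21.
Add 7 hours and 48 minutes leg 1 → 20:58 UTC.
Add 5 hours and 30 minutes layover in Cape Morrow → 02:28 UTC (Jul 22).
Add 5 hours 11 minutes leg 2 → 07:39 UTC.
Hong Kong is UTC+8:00, so local arrival = 07:39 + 8:00 = 15:39 on Jul 22.

15:39 on July 22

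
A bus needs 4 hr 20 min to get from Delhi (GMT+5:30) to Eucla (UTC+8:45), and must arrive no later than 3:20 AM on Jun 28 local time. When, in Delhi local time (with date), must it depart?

Target arrival in UTC: 3:20 AM − 8:45 = 6:35 PM on Jun 27.
Subtract 4 hours and 20 minutes → departure 2:15 PM UTC on Jun 27.
Delhi is UTC+5:30: 2:15 PM + 5:30 = 7:45 PM on Jun 27.

7:45 PM on Jun 27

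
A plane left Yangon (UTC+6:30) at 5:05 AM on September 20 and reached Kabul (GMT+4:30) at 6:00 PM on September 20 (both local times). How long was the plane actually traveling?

14 hours 55 minutes

Departure in UTC: 5:05 AM − 6:30 = 10:35 PM on Sep 19.
Arrival in UTC: 6:00 PM − 4:30 = 1:30 PM on Sep 20.
Elapsed = 1:30 PM − 10:35 PM (+1 day) = 14 hours 55 minutes.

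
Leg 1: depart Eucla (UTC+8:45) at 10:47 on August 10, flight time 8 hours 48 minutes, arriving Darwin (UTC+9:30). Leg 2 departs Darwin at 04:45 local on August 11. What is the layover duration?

Convert departure to UTC: 10:47 − 8:45 = 02:02 UTC on Aug 10.
Add 8 hours and 48 minutes flight time → 10:50 UTC.
Darwin is UTC+9:30, so local arrival = 10:50 + 9:30 = 20:20 on Aug 10.
Layover = 04:45 − 20:20 (+1 day) = 8 hours 25 minutes.

8 hours 25 minutes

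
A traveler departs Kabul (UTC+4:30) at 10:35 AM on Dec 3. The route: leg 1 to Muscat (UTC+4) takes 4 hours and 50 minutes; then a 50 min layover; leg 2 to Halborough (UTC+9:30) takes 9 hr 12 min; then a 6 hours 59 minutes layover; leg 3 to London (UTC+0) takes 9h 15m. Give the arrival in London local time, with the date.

1:11 PM on December 4

Convert departure to UTC: 10:35 AM − 4:30 = 6:05 AM UTC on Dec 3.
Add 4 hours and 50 minutes leg 1 → 10:55 AM UTC.
Add 50 minutes layover in Muscat → 11:45 AM UTC.
Add 9 hours 12 minutes leg 2 → 8:57 PM UTC.
Add 6 hours and 59 minutes layover in Halborough → 3:56 AM UTC (Dec 4).
Add 9 hours 15 minutes leg 3 → 1:11 PM UTC.
London is UTC+0, so local arrival is the same: 1:11 PM on Dec 4.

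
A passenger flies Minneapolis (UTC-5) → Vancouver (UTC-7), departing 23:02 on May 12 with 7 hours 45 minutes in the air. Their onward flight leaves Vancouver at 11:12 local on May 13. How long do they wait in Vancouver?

6 hours 25 minutes

Convert departure to UTC: 23:02 + 5:00 = 04:02 UTC on May 13.
Add 7 hours 45 minutes flight time → 11:47 UTC.
Vancouver is UTC−7:00, so local arrival = 11:47 − 7:00 = 04:47 on May 13.
Layover = 11:12 − 04:47 = 6 hours 25 minutes.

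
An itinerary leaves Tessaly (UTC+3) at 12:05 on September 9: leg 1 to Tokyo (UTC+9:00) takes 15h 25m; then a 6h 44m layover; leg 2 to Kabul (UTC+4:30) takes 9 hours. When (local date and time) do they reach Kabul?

Convert departure to UTC: 12:05 − 3:00 = 09:05 UTC on Sep 9.
Add 15 hours 25 minutes leg 1 → 00:30 UTC (Sep 10).
Add 6 hours 44 minutes layover in Tokyo → 07:14 UTC.
Add 9 hours leg 2 → 16:14 UTC.
Kabul is UTC+4:30, so local arrival = 16:14 + 4:30 = 20:44 on Sep 10.

20:44 on September 10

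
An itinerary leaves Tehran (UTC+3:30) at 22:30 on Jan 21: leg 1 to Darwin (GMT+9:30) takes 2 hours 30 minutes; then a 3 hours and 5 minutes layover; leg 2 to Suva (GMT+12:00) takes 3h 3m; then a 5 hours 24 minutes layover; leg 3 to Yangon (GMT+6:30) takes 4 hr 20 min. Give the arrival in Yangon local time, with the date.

19:52 on January 22

Convert departure to UTC: 22:30 − 3:30 = 19:00 UTC on Jan 21.
Add 2 hours and 30 minutes leg 1 → 21:30 UTC.
Add 3 hours and 5 minutes layover in Darwin → 00:35 UTC (Jan 22).
Add 3 hours and 3 minutes leg 2 → 03:38 UTC.
Add 5 hours 24 minutes layover in Suva → 09:02 UTC.
Add 4 hours 20 minutes leg 3 → 13:22 UTC.
Yangon is UTC+6:30, so local arrival = 13:22 + 6:30 = 19:52 on Jan 22.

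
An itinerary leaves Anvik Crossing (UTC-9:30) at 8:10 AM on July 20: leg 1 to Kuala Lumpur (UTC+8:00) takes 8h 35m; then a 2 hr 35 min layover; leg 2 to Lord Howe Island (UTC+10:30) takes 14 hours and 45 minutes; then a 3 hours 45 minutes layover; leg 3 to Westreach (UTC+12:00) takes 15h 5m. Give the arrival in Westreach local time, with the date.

2:25 AM on July 23

Convert departure to UTC: 8:10 AM + 9:30 = 5:40 PM UTC on Jul 20.
Add 8 hours and 35 minutes leg 1 → 2:15 AM UTC (Jul 21).
Add 2 hours 35 minutes layover in Kuala Lumpur → 4:50 AM UTC.
Add 14 hours 45 minutes leg 2 → 7:35 PM UTC.
Add 3 hours 45 minutes layover in Lord Howe Island → 11:20 PM UTC.
Add 15 hours 5 minutes leg 3 → 2:25 PM UTC (Jul 22).
Westreach is UTC+12:00, so local arrival = 2:25 PM + 12:00 = 2:25 AM on Jul 23.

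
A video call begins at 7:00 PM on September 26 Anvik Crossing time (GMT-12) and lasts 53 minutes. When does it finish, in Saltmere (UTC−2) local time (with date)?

5:53 AM on September 27

Saltmere is 10:00 ahead of Anvik Crossing.
After 53 minutes it is 7:53 PM in Anvik Crossing.
Shift by the zone difference: 7:53 PM + 10:00 = 5:53 AM on Sep 27 in Saltmere.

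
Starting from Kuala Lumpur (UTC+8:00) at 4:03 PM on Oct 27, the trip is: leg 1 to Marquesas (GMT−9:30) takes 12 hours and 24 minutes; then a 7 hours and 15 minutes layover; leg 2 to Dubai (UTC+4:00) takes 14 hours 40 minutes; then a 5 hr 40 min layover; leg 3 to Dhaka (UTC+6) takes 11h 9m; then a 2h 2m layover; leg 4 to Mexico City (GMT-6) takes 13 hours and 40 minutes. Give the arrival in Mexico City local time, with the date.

8:53 PM on October 29

Convert departure to UTC: 4:03 PM − 8:00 = 8:03 AM UTC on Oct 27.
Add 12 hours 24 minutes leg 1 → 8:27 PM UTC.
Add 7 hours and 15 minutes layover in Marquesas → 3:42 AM UTC (Oct 28).
Add 14 hours and 40 minutes leg 2 → 6:22 PM UTC.
Add 5 hours and 40 minutes layover in Dubai → 12:02 AM UTC (Oct 29).
Add 11 hours 9 minutes leg 3 → 11:11 AM UTC.
Add 2 hours and 2 minutes layover in Dhaka → 1:13 PM UTC.
Add 13 hours 40 minutes leg 4 → 2:53 AM UTC (Oct 30).
Mexico City is UTC−6:00, so local arrival = 2:53 AM − 6:00 = 8:53 PM on Oct 29.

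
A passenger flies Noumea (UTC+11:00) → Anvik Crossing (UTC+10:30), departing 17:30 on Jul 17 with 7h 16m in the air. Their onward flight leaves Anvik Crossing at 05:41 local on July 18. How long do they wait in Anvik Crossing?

Convert departure to UTC: 17:30 − 11:00 = 06:30 UTC on Jul 17.
Add 7 hours 16 minutes flight time → 13:46 UTC.
Anvik Crossing is UTC+10:30, so local arrival = 13:46 + 10:30 = 00:16 on Jul 18.
Layover = 05:41 − 00:16 = 5 hours 25 minutes.

5 hours 25 minutes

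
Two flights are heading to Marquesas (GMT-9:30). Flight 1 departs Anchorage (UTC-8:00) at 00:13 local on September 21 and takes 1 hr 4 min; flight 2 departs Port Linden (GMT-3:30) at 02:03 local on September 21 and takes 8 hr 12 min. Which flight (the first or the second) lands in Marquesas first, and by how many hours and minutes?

Flight 1 in UTC: 00:13 + 8:00 = 08:13 on Sep 21.
+1 hour and 4 minutes → arrive 09:17 UTC on Sep 21.
Flight 2 in UTC: 02:03 + 3:30 = 05:33 on Sep 21.
+8 hours and 12 minutes → arrive 13:45 UTC on Sep 21.
Flight 1 lands earlier by 4 hours 28 minutes.

the first, by 4 hours 28 minutes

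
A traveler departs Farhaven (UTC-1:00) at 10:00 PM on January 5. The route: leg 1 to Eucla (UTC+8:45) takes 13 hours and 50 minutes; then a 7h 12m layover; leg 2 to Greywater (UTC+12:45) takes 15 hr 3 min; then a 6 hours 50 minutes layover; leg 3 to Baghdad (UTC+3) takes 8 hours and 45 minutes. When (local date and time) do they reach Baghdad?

5:40 AM on January 8

Convert departure to UTC: 10:00 PM + 1:00 = 11:00 PM UTC on Jan 5.
Add 13 hours 50 minutes leg 1 → 12:50 PM UTC (Jan 6).
Add 7 hours and 12 minutes layover in Eucla → 8:02 PM UTC.
Add 15 hours and 3 minutes leg 2 → 11:05 AM UTC (Jan 7).
Add 6 hours and 50 minutes layover in Greywater → 5:55 PM UTC.
Add 8 hours 45 minutes leg 3 → 2:40 AM UTC (Jan 8).
Baghdad is UTC+3:00, so local arrival = 2:40 AM + 3:00 = 5:40 AM on Jan 8.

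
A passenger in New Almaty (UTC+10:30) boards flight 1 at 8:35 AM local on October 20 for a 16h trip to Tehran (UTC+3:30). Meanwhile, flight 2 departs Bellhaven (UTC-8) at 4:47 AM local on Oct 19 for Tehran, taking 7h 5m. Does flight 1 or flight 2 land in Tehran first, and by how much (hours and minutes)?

Flight 1 in UTC: 8:35 AM − 10:30 = 10:05 PM on Oct 19.
+16 hours → arrive 2:05 PM UTC on Oct 20.
Flight 2 in UTC: 4:47 AM + 8:00 = 12:47 PM on Oct 19.
+7 hours and 5 minutes → arrive 7:52 PM UTC on Oct 19.
Flight 2 lands earlier by 18 hours 13 minutes.

the second, by 18 hours 13 minutes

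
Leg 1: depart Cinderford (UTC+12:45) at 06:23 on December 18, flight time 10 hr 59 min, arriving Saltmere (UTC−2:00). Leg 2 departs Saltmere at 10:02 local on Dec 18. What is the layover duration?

7 hours 25 minutes

Convert departure to UTC: 06:23 − 12:45 = 17:38 UTC on Dec 17.
Add 10 hours 59 minutes flight time → 04:37 UTC (Dec 18).
Saltmere is UTC−2:00, so local arrival = 04:37 − 2:00 = 02:37 on Dec 18.
Layover = 10:02 − 02:37 = 7 hours 25 minutes.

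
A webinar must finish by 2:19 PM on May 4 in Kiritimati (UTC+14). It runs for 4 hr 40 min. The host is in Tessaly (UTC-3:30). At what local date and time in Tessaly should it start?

4:09 PM on May 3

Target end time in UTC: 2:19 PM − 14:00 = 12:19 AM on May 4.
Subtract 4 hours and 40 minutes → start 7:39 PM UTC on May 3.
Tessaly is UTC−3:30: 7:39 PM − 3:30 = 4:09 PM on May 3.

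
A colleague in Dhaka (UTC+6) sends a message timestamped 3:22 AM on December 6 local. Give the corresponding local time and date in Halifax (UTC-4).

Halifax is 10:00 behind Dhaka.
Shift by the zone difference: 3:22 AM − 10:00 = 5:22 PM on Dec 5 in Halifax.

5:22 PM on December 5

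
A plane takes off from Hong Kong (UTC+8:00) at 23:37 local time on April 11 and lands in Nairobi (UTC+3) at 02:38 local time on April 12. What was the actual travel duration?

8 hours 1 minute

Departure in UTC: 23:37 − 8:00 = 15:37 on Apr 11.
Arrival in UTC: 02:38 − 3:00 = 23:38 on Apr 11.
Elapsed = 23:38 − 15:37 = 8 hours 1 minute.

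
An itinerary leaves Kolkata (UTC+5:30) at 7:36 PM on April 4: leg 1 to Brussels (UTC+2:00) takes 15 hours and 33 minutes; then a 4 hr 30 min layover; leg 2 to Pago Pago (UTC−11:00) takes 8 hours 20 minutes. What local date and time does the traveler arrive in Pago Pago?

Convert departure to UTC: 7:36 PM − 5:30 = 2:06 PM UTC on Apr 4.
Add 15 hours and 33 minutes leg 1 → 5:39 AM UTC (Apr 5).
Add 4 hours 30 minutes layover in Brussels → 10:09 AM UTC.
Add 8 hours 20 minutes leg 2 → 6:29 PM UTC.
Pago Pago is UTC−11:00, so local arrival = 6:29 PM − 11:00 = 7:29 AM on Apr 5.

7:29 AM on April 5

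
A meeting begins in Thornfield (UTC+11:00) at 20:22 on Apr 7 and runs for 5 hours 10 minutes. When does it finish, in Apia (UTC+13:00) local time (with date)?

Convert start to UTC: 20:22 − 11:00 = 09:22 UTC on Apr 7.
Add 5 hours and 10 minutes duration → 14:32 UTC.
Apia is UTC+13:00, so local end time = 14:32 + 13:00 = 03:32 on Apr 8.

03:32 on Apr 8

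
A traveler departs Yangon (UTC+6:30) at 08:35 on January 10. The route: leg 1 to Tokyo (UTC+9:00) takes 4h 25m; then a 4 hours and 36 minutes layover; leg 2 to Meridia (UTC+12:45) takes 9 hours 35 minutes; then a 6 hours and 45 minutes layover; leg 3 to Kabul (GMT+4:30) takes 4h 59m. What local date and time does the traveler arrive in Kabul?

12:55 on Jan 11

Convert departure to UTC: 08:35 − 6:30 = 02:05 UTC on Jan 10.
Add 4 hours 25 minutes leg 1 → 06:30 UTC.
Add 4 hours 36 minutes layover in Tokyo → 11:06 UTC.
Add 9 hours and 35 minutes leg 2 → 20:41 UTC.
Add 6 hours and 45 minutes layover in Meridia → 03:26 UTC (Jan 11).
Add 4 hours 59 minutes leg 3 → 08:25 UTC.
Kabul is UTC+4:30, so local arrival = 08:25 + 4:30 = 12:55 on Jan 11.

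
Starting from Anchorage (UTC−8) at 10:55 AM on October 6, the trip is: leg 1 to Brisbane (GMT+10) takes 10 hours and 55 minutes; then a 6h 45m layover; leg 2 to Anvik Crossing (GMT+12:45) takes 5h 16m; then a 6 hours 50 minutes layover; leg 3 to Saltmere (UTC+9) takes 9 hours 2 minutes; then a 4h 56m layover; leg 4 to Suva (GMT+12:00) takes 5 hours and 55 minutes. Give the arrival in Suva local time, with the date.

Convert departure to UTC: 10:55 AM + 8:00 = 6:55 PM UTC on Oct 6.
Add 10 hours and 55 minutes leg 1 → 5:50 AM UTC (Oct 7).
Add 6 hours and 45 minutes layover in Brisbane → 12:35 PM UTC.
Add 5 hours and 16 minutes leg 2 → 5:51 PM UTC.
Add 6 hours and 50 minutes layover in Anvik Crossing → 12:41 AM UTC (Oct 8).
Add 9 hours and 2 minutes leg 3 → 9:43 AM UTC.
Add 4 hours and 56 minutes layover in Saltmere → 2:39 PM UTC.
Add 5 hours 55 minutes leg 4 → 8:34 PM UTC.
Suva is UTC+12:00, so local arrival = 8:34 PM + 12:00 = 8:34 AM on Oct 9.

8:34 AM on October 9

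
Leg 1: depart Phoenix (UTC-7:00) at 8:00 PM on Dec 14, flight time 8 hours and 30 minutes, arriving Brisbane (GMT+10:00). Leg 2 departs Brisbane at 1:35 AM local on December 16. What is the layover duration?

4 hours 5 minutes

Convert departure to UTC: 8:00 PM + 7:00 = 3:00 AM UTC on Dec 15.
Add 8 hours and 30 minutes flight time → 11:30 AM UTC.
Brisbane is UTC+10:00, so local arrival = 11:30 AM + 10:00 = 9:30 PM on Dec 15.
Layover = 1:35 AM − 9:30 PM (+1 day) = 4 hours 5 minutes.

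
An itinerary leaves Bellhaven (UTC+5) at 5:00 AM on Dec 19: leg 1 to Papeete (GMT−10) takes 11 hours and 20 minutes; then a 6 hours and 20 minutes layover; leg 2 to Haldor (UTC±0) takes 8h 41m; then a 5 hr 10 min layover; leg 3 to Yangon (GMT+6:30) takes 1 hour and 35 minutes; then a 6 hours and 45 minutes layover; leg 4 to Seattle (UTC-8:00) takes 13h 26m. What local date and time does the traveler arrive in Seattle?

Convert departure to UTC: 5:00 AM − 5:00 = 12:00 AM UTC on Dec 19.
Add 11 hours and 20 minutes leg 1 → 11:20 AM UTC.
Add 6 hours 20 minutes layover in Papeete → 5:40 PM UTC.
Add 8 hours 41 minutes leg 2 → 2:21 AM UTC (Dec 20).
Add 5 hours and 10 minutes layover in Haldor → 7:31 AM UTC.
Add 1 hour 35 minutes leg 3 → 9:06 AM UTC.
Add 6 hours and 45 minutes layover in Yangon → 3:51 PM UTC.
Add 13 hours and 26 minutes leg 4 → 5:17 AM UTC (Dec 21).
Seattle is UTC−8:00, so local arrival = 5:17 AM − 8:00 = 9:17 PM on Dec 20.

9:17 PM on December 20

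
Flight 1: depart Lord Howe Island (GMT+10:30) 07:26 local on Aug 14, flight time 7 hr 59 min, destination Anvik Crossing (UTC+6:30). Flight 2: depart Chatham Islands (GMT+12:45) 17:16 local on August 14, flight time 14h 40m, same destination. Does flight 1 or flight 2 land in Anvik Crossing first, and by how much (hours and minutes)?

Flight 1 in UTC: 07:26 − 10:30 = 20:56 on Aug 13.
+7 hours and 59 minutes → arrive 04:55 UTC on Aug 14.
Flight 2 in UTC: 17:16 − 12:45 = 04:31 on Aug 14.
+14 hours 40 minutes → arrive 19:11 UTC on Aug 14.
Flight 1 lands earlier by 14 hours 16 minutes.

the first, by 14 hours 16 minutes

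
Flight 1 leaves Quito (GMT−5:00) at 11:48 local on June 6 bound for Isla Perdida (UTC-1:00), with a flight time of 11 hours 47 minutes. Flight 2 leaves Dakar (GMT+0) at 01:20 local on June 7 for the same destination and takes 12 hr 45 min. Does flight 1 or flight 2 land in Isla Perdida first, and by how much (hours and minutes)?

the first, by 9 hours 30 minutes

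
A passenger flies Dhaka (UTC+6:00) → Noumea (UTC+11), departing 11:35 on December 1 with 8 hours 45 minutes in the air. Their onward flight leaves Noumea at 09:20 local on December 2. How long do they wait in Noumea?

Convert departure to UTC: 11:35 − 6:00 = 05:35 UTC on Dec 1.
Add 8 hours and 45 minutes flight time → 14:20 UTC.
Noumea is UTC+11:00, so local arrival = 14:20 + 11:00 = 01:20 on Dec 2.
Layover = 09:20 − 01:20 = 8 hours.

8 hours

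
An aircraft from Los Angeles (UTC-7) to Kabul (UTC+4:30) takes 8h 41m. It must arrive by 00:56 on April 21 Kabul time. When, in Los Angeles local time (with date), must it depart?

04:45 on April 20

Target arrival in UTC: 00:56 − 4:30 = 20:26 on Apr 20.
Subtract 8 hours and 41 minutes → departure 11:45 UTC on Apr 20.
Los Angeles is UTC−7:00: 11:45 − 7:00 = 04:45 on Apr 20.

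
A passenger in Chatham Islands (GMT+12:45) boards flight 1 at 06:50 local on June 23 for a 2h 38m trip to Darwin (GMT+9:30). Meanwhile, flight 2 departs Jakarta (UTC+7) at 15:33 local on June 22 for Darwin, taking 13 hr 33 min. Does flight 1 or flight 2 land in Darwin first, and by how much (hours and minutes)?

the first, by 1 hour 23 minutes

Flight 1 in UTC: 06:50 − 12:45 = 18:05 on Jun 22.
+2 hours and 38 minutes → arrive 20:43 UTC on Jun 22.
Flight 2 in UTC: 15:33 − 7:00 = 08:33 on Jun 22.
+13 hours 33 minutes → arrive 22:06 UTC on Jun 22.
Flight 1 lands earlier by 1 hour 23 minutes.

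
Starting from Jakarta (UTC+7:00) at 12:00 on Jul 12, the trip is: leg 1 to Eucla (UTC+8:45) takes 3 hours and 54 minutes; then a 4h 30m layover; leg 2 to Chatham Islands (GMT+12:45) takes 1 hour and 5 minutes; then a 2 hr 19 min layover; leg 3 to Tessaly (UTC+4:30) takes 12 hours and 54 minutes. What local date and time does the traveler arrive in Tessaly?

10:12 on July 13

Convert departure to UTC: 12:00 − 7:00 = 05:00 UTC on Jul 12.
Add 3 hours 54 minutes leg 1 → 08:54 UTC.
Add 4 hours and 30 minutes layover in Eucla → 13:24 UTC.
Add 1 hour 5 minutes leg 2 → 14:29 UTC.
Add 2 hours 19 minutes layover in Chatham Islands → 16:48 UTC.
Add 12 hours and 54 minutes leg 3 → 05:42 UTC (Jul 13).
Tessaly is UTC+4:30, so local arrival = 05:42 + 4:30 = 10:12 on Jul 13.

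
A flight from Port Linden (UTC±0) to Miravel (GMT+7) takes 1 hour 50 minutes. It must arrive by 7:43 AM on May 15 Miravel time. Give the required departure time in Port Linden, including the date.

Target arrival in UTC: 7:43 AM − 7:00 = 12:43 AM on May 15.
Subtract 1 hour 50 minutes → departure 10:53 PM UTC on May 14.
Port Linden is UTC+0, so departure is 10:53 PM on May 14.

10:53 PM on May 14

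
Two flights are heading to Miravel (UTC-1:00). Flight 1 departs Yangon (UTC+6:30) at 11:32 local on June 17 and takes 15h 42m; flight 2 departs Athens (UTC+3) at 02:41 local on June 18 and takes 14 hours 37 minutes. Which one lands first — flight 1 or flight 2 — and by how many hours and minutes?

the first, by 17 hours 34 minutes

Flight 1 in UTC: 11:32 − 6:30 = 05:02 on Jun 17.
+15 hours 42 minutes → arrive 20:44 UTC on Jun 17.
Flight 2 in UTC: 02:41 − 3:00 = 23:41 on Jun 17.
+14 hours and 37 minutes → arrive 14:18 UTC on Jun 18.
Flight 1 lands earlier by 17 hours 34 minutes.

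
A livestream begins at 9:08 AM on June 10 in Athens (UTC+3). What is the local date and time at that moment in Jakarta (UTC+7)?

In UTC: 9:08 AM − 3:00 = 6:08 AM on Jun 10.
Jakarta is UTC+7:00: 6:08 AM + 7:00 = 1:08 PM on Jun 10.

1:08 PM on June 10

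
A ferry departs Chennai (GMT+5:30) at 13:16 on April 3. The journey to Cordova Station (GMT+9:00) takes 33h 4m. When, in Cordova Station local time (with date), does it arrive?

01:50 on April 5

Cordova Station is 3:30 ahead of Chennai.
After 33 hours 4 minutes it is 22:20 (Apr 4) in Chennai.
Shift by the zone difference: 22:20 + 3:30 = 01:50 on Apr 5 in Cordova Station.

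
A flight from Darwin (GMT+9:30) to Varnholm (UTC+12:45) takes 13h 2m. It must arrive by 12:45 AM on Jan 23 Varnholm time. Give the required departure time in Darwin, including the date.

8:28 AM on January 22

Target arrival in UTC: 12:45 AM − 12:45 = 12:00 PM on Jan 22.
Subtract 13 hours 2 minutes → departure 10:58 PM UTC on Jan 21.
Darwin is UTC+9:30: 10:58 PM + 9:30 = 8:28 AM on Jan 22.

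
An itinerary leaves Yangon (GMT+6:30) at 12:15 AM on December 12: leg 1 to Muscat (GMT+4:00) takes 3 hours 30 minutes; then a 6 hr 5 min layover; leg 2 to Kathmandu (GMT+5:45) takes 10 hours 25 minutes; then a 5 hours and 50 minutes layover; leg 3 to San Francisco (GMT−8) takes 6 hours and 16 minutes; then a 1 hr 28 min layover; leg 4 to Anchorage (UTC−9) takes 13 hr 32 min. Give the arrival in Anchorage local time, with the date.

Convert departure to UTC: 12:15 AM − 6:30 = 5:45 PM UTC on Dec 11.
Add 3 hours 30 minutes leg 1 → 9:15 PM UTC.
Add 6 hours and 5 minutes layover in Muscat → 3:20 AM UTC (Dec 12).
Add 10 hours 25 minutes leg 2 → 1:45 PM UTC.
Add 5 hours and 50 minutes layover in Kathmandu → 7:35 PM UTC.
Add 6 hours 16 minutes leg 3 → 1:51 AM UTC (Dec 13).
Add 1 hour and 28 minutes layover in San Francisco → 3:19 AM UTC.
Add 13 hours and 32 minutes leg 4 → 4:51 PM UTC.
Anchorage is UTC−9:00, so local arrival = 4:51 PM − 9:00 = 7:51 AM on Dec 13.

7:51 AM on Dec 13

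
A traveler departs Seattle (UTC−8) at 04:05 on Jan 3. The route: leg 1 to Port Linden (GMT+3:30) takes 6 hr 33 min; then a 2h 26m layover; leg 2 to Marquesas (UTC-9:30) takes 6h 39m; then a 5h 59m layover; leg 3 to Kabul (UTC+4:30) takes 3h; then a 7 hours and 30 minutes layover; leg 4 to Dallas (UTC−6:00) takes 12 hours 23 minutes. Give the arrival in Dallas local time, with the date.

02:35 on Jan 5

Convert departure to UTC: 04:05 + 8:00 = 12:05 UTC on Jan 3.
Add 6 hours and 33 minutes leg 1 → 18:38 UTC.
Add 2 hours 26 minutes layover in Port Linden → 21:04 UTC.
Add 6 hours 39 minutes leg 2 → 03:43 UTC (Jan 4).
Add 5 hours 59 minutes layover in Marquesas → 09:42 UTC.
Add 3 hours leg 3 → 12:42 UTC.
Add 7 hours 30 minutes layover in Kabul → 20:12 UTC.
Add 12 hours and 23 minutes leg 4 → 08:35 UTC (Jan 5).
Dallas is UTC−6:00, so local arrival = 08:35 − 6:00 = 02:35 on Jan 5.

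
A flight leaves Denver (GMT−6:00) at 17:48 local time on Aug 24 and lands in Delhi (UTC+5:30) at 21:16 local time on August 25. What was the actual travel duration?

15 hours 58 minutes

Departure in UTC: 17:48 + 6:00 = 23:48 on Aug 24.
Arrival in UTC: 21:16 − 5:30 = 15:46 on Aug 25.
Elapsed = 15:46 − 23:48 (+1 day) = 15 hours 58 minutes.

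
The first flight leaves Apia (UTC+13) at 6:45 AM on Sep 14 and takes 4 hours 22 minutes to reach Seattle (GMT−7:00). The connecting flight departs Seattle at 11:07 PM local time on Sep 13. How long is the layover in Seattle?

8 hours

Convert departure to UTC: 6:45 AM − 13:00 = 5:45 PM UTC on Sep 13.
Add 4 hours 22 minutes flight time → 10:07 PM UTC.
Seattle is UTC−7:00, so local arrival = 10:07 PM − 7:00 = 3:07 PM on Sep 13.
Layover = 11:07 PM − 3:07 PM = 8 hours.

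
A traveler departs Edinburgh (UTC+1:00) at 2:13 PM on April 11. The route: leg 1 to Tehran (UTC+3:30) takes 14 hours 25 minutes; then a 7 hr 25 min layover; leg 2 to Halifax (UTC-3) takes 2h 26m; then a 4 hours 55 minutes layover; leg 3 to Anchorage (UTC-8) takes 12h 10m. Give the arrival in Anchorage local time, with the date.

10:34 PM on April 12

Convert departure to UTC: 2:13 PM − 1:00 = 1:13 PM UTC on Apr 11.
Add 14 hours and 25 minutes leg 1 → 3:38 AM UTC (Apr 12).
Add 7 hours and 25 minutes layover in Tehran → 11:03 AM UTC.
Add 2 hours and 26 minutes leg 2 → 1:29 PM UTC.
Add 4 hours 55 minutes layover in Halifax → 6:24 PM UTC.
Add 12 hours 10 minutes leg 3 → 6:34 AM UTC (Apr 13).
Anchorage is UTC−8:00, so local arrival = 6:34 AM − 8:00 = 10:34 PM on Apr 12.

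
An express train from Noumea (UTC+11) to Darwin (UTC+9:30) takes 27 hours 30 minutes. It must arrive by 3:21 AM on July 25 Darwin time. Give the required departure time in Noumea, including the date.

1:21 AM on July 24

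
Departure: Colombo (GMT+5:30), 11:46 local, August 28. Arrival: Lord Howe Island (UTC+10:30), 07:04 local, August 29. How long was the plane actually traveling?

14 hours 18 minutes

Lord Howe Island is 5:00 ahead of Colombo.
Clock-face elapsed time (ignoring zones) is 19 hours 18 minutes.
Actual elapsed = 19 hours 18 minutes − 5:00 = 14 hours 18 minutes.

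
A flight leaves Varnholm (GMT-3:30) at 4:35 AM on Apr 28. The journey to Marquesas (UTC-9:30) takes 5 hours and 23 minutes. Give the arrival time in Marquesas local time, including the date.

Marquesas is 6:00 behind Varnholm.
After 5 hours 23 minutes it is 9:58 AM in Varnholm.
Shift by the zone difference: 9:58 AM − 6:00 = 3:58 AM on Apr 28 in Marquesas.

3:58 AM on April 28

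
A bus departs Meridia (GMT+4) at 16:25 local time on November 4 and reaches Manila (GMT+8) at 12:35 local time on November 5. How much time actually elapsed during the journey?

16 hours 10 minutes

Departure in UTC: 16:25 − 4:00 = 12:25 on Nov 4.
Arrival in UTC: 12:35 − 8:00 = 04:35 on Nov 5.
Elapsed = 04:35 − 12:25 (+1 day) = 16 hours 10 minutes.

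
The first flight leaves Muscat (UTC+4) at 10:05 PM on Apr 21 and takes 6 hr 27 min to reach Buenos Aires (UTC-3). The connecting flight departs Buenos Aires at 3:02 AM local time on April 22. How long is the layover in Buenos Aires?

5 hours 30 minutes

Convert departure to UTC: 10:05 PM − 4:00 = 6:05 PM UTC on Apr 21.
Add 6 hours 27 minutes flight time → 12:32 AM UTC (Apr 22).
Buenos Aires is UTC−3:00, so local arrival = 12:32 AM − 3:00 = 9:32 PM on Apr 21.
Layover = 3:02 AM − 9:32 PM (+1 day) = 5 hours 30 minutes.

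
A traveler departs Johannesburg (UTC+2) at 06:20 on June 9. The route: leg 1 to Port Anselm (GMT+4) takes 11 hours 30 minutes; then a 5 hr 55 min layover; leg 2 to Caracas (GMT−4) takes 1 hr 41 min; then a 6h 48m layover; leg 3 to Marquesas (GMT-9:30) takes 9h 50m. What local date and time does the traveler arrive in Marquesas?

Convert departure to UTC: 06:20 − 2:00 = 04:20 UTC on Jun 9.
Add 11 hours and 30 minutes leg 1 → 15:50 UTC.
Add 5 hours and 55 minutes layover in Port Anselm → 21:45 UTC.
Add 1 hour and 41 minutes leg 2 → 23:26 UTC.
Add 6 hours 48 minutes layover in Caracas → 06:14 UTC (Jun 10).
Add 9 hours and 50 minutes leg 3 → 16:04 UTC.
Marquesas is UTC−9:30, so local arrival = 16:04 − 9:30 = 06:34 on Jun 10.

06:34 on June 10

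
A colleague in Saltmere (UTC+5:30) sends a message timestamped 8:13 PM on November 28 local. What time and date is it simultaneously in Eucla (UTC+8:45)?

In UTC: 8:13 PM − 5:30 = 2:43 PM on Nov 28.
Eucla is UTC+8:45: 2:43 PM + 8:45 = 11:28 PM on Nov 28.

11:28 PM on November 28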